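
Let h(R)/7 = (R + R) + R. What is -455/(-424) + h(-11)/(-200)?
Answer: 11809/5300 ≈ 2.2281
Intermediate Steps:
h(R) = 21*R (h(R) = 7*((R + R) + R) = 7*(2*R + R) = 7*(3*R) = 21*R)
-455/(-424) + h(-11)/(-200) = -455/(-424) + (21*(-11))/(-200) = -455*(-1/424) - 231*(-1/200) = 455/424 + 231/200 = 11809/5300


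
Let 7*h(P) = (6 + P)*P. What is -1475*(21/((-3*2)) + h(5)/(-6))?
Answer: 148975/21 ≈ 7094.0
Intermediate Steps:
h(P) = P*(6 + P)/7 (h(P) = ((6 + P)*P)/7 = (P*(6 + P))/7 = P*(6 + P)/7)
-1475*(21/((-3*2)) + h(5)/(-6)) = -1475*(21/((-3*2)) + ((⅐)*5*(6 + 5))/(-6)) = -1475*(21/(-6) + ((⅐)*5*11)*(-⅙)) = -1475*(21*(-⅙) + (55/7)*(-⅙)) = -1475*(-7/2 - 55/42) = -1475*(-101/21) = 148975/21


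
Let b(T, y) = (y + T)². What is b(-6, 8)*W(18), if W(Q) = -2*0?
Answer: 0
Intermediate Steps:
W(Q) = 0
b(T, y) = (T + y)²
b(-6, 8)*W(18) = (-6 + 8)²*0 = 2²*0 = 4*0 = 0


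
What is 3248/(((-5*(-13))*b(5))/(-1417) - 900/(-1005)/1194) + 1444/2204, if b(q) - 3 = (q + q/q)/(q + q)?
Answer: -17110551481/866027 ≈ -19758.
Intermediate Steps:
b(q) = 3 + (1 + q)/(2*q) (b(q) = 3 + (q + q/q)/(q + q) = 3 + (q + 1)/((2*q)) = 3 + (1 + q)*(1/(2*q)) = 3 + (1 + q)/(2*q))
3248/(((-5*(-13))*b(5))/(-1417) - 900/(-1005)/1194) + 1444/2204 = 3248/(((-5*(-13))*((½)*(1 + 7*5)/5))/(-1417) - 900/(-1005)/1194) + 1444/2204 = 3248/((65*((½)*(⅕)*(1 + 35)))*(-1/1417) - 900*(-1/1005)*(1/1194)) + 1444*(1/2204) = 3248/((65*((½)*(⅕)*36))*(-1/1417) + (60/67)*(1/1194)) + 19/29 = 3248/((65*(18/5))*(-1/1417) + 10/13333) + 19/29 = 3248/(234*(-1/1417) + 10/13333) + 19/29 = 3248/(-18/109 + 10/13333) + 19/29 = 3248/(-238904/1453297) + 19/29 = 3248*(-1453297/238904) + 19/29 = -590038582/29863 + 19/29 = -17110551481/866027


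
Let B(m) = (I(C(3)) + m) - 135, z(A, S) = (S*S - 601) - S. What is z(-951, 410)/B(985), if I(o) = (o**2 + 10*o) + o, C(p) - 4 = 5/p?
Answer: 1503801/8500 ≈ 176.92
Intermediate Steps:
C(p) = 4 + 5/p
I(o) = o**2 + 11*o
z(A, S) = -601 + S**2 - S (z(A, S) = (S**2 - 601) - S = (-601 + S**2) - S = -601 + S**2 - S)
B(m) = -365/9 + m (B(m) = ((4 + 5/3)*(11 + (4 + 5/3)) + m) - 135 = (17*(11 + 17/3)/3 + m) - 135 = ((17/3)*(50/3) + m) - 135 = (850/9 + m) - 135 = -365/9 + m)
z(-951, 410)/B(985) = (-601 + 410**2 - 1*410)/(-365/9 + 985) = (-601 + 168100 - 410)/(8500/9) = 167089*(9/8500) = 1503801/8500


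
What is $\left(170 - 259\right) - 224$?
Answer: $-313$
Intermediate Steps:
$\left(170 - 259\right) - 224 = -89 - 224 = -313$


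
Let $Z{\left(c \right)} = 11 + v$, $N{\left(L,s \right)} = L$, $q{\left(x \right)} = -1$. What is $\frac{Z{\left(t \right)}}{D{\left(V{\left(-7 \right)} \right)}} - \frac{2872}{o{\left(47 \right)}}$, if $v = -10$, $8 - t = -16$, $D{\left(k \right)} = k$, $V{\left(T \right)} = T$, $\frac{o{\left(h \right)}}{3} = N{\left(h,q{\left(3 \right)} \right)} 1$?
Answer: $- \frac{20245}{987} \approx -20.512$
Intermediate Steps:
$o{\left(h \right)} = 3 h$ ($o{\left(h \right)} = 3 h 1 = 3 h$)
$t = 24$ ($t = 8 - -16 = 8 + 16 = 24$)
$Z{\left(c \right)} = 1$ ($Z{\left(c \right)} = 11 - 10 = 1$)
$\frac{Z{\left(t \right)}}{D{\left(V{\left(-7 \right)} \right)}} - \frac{2872}{o{\left(47 \right)}} = 1 \frac{1}{-7} - \frac{2872}{3 \cdot 47} = 1 \left(- \frac{1}{7}\right) - \frac{2872}{141} = - \frac{1}{7} - \frac{2872}{141} = - \frac{20245}{987}$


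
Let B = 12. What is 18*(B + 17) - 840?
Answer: -318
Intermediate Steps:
18*(B + 17) - 840 = 18*(12 + 17) - 840 = 18*29 - 840 = 522 - 840 = -318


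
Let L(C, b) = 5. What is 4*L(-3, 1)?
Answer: 20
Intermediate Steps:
4*L(-3, 1) = 4*5 = 20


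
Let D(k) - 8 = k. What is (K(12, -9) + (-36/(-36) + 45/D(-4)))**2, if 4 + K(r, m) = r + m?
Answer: 2025/16 ≈ 126.56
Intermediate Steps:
D(k) = 8 + k
K(r, m) = -4 + m + r (K(r, m) = -4 + (r + m) = -4 + (m + r) = -4 + m + r)
(K(12, -9) + (-36/(-36) + 45/D(-4)))**2 = ((-4 - 9 + 12) + (-36/(-36) + 45/(8 - 4)))**2 = (-1 + (-36*(-1/36) + 45/4))**2 = (-1 + (1 + 45*(1/4)))**2 = (-1 + (1 + 45/4))**2 = (-1 + 49/4)**2 = (45/4)**2 = 2025/16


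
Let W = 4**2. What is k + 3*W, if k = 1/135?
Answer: 6481/135 ≈ 48.007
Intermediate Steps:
k = 1/135 ≈ 0.0074074
W = 16
k + 3*W = 1/135 + 3*16 = 1/135 + 48 = 6481/135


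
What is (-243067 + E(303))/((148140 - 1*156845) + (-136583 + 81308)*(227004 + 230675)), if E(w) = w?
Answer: 121382/12649107715 ≈ 9.5961e-6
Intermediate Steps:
(-243067 + E(303))/((148140 - 1*156845) + (-136583 + 81308)*(227004 + 230675)) = (-243067 + 303)/((148140 - 1*156845) + (-136583 + 81308)*(227004 + 230675)) = -242764/((148140 - 156845) - 55275*457679) = -242764/(-8705 - 25298206725) = -242764/(-25298215430) = -242764*(-1/25298215430) = 121382/12649107715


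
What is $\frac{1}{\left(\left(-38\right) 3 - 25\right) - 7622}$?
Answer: $- \frac{1}{7761} \approx -0.00012885$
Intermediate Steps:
$\frac{1}{\left(\left(-38\right) 3 - 25\right) - 7622} = \frac{1}{\left(-114 - 25\right) - 7622} = \frac{1}{-139 - 7622} = \frac{1}{-7761} = - \frac{1}{7761}$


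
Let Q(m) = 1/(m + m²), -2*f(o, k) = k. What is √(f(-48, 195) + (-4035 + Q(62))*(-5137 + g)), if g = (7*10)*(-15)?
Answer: √10579957143658/651 ≈ 4996.4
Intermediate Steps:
f(o, k) = -k/2
g = -1050 (g = 70*(-15) = -1050)
√(f(-48, 195) + (-4035 + Q(62))*(-5137 + g)) = √(-½*195 + (-4035 + 1/(62*(1 + 62)))*(-5137 - 1050)) = √(-195/2 + (-4035 + (1/62)/63)*(-6187)) = √(-195/2 + (-4035 + (1/62)*(1/63))*(-6187)) = √(-195/2 + (-4035 + 1/3906)*(-6187)) = √(-195/2 - 15760709/3906*(-6187)) = √(-195/2 + 97511506583/3906) = √(48755562874/1953) = √10579957143658/651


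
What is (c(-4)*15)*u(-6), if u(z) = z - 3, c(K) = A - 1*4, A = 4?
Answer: 0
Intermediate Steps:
c(K) = 0 (c(K) = 4 - 1*4 = 4 - 4 = 0)
u(z) = -3 + z
(c(-4)*15)*u(-6) = (0*15)*(-3 - 6) = 0*(-9) = 0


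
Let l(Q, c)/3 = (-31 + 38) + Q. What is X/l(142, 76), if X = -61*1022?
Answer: -62342/447 ≈ -139.47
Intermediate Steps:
X = -62342
l(Q, c) = 21 + 3*Q (l(Q, c) = 3*((-31 + 38) + Q) = 3*(7 + Q) = 21 + 3*Q)
X/l(142, 76) = -62342/(21 + 3*142) = -62342/(21 + 426) = -62342/447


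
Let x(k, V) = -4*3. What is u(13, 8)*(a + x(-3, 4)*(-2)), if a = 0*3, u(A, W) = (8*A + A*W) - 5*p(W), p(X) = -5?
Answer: 5592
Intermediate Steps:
x(k, V) = -12
u(A, W) = 25 + 8*A + A*W (u(A, W) = (8*A + A*W) - 5*(-5) = (8*A + A*W) + 25 = 25 + 8*A + A*W)
a = 0
u(13, 8)*(a + x(-3, 4)*(-2)) = (25 + 8*13 + 13*8)*(0 - 12*(-2)) = (25 + 104 + 104)*(0 + 24) = 233*24 = 5592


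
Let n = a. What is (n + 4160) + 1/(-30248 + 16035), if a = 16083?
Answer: 287713758/14213 ≈ 20243.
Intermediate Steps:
n = 16083
(n + 4160) + 1/(-30248 + 16035) = (16083 + 4160) + 1/(-30248 + 16035) = 20243 + 1/(-14213) = 20243 - 1/14213 = 287713758/14213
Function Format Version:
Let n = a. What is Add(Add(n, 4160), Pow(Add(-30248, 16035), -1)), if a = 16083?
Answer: Rational(287713758, 14213) ≈ 20243.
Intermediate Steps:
n = 16083
Add(Add(n, 4160), Pow(Add(-30248, 16035), -1)) = Add(Add(16083, 4160), Pow(Add(-30248, 16035), -1)) = Add(20243, Pow(-14213, -1)) = Add(20243, Rational(-1, 14213)) = Rational(287713758, 14213)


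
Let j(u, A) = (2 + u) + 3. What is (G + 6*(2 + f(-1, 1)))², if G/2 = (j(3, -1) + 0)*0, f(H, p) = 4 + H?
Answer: 900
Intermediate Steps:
j(u, A) = 5 + u
G = 0 (G = 2*(((5 + 3) + 0)*0) = 2*((8 + 0)*0) = 2*(8*0) = 2*0 = 0)
(G + 6*(2 + f(-1, 1)))² = (0 + 6*(2 + (4 - 1)))² = (0 + 6*(2 + 3))² = (0 + 6*5)² = (0 + 30)² = 30² = 900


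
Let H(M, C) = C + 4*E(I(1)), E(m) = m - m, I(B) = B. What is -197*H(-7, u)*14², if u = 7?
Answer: -270284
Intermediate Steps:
E(m) = 0
H(M, C) = C (H(M, C) = C + 4*0 = C + 0 = C)
-197*H(-7, u)*14² = -197*7*14² = -1379*196 = -270284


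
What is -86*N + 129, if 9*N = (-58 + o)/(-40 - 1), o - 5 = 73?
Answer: 49321/369 ≈ 133.66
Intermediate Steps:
o = 78 (o = 5 + 73 = 78)
N = -20/369 (N = ((-58 + 78)/(-40 - 1))/9 = (20/(-41))/9 = (20*(-1/41))/9 = (1/9)*(-20/41) = -20/369 ≈ -0.054201)
-86*N + 129 = -86*(-20/369) + 129 = 1720/369 + 129 = 49321/369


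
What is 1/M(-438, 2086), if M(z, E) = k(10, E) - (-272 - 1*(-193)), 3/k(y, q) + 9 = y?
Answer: 1/82 ≈ 0.012195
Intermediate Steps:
k(y, q) = 3/(-9 + y)
M(z, E) = 82 (M(z, E) = 3/(-9 + 10) - (-272 - 1*(-193)) = 3/1 - (-272 + 193) = 3*1 - 1*(-79) = 3 + 79 = 82)
1/M(-438, 2086) = 1/82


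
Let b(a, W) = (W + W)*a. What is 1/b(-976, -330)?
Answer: 1/644160 ≈ 1.5524e-6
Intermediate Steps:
b(a, W) = 2*W*a (b(a, W) = (2*W)*a = 2*W*a)
1/b(-976, -330) = 1/(2*(-330)*(-976)) = 1/644160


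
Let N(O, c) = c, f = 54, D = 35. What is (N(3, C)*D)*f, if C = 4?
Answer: 7560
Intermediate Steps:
(N(3, C)*D)*f = (4*35)*54 = 140*54 = 7560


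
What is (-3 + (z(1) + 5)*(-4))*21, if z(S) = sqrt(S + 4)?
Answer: -483 - 84*sqrt(5) ≈ -670.83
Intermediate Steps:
z(S) = sqrt(4 + S)
(-3 + (z(1) + 5)*(-4))*21 = (-3 + (sqrt(4 + 1) + 5)*(-4))*21 = (-3 + (sqrt(5) + 5)*(-4))*21 = (-3 + (5 + sqrt(5))*(-4))*21 = (-3 + (-20 - 4*sqrt(5)))*21 = (-23 - 4*sqrt(5))*21 = -483 - 84*sqrt(5)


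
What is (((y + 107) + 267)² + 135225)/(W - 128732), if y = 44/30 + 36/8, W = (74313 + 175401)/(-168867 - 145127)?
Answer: -39506678137897/18189596394900 ≈ -2.1719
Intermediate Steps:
W = -124857/156997 (W = 249714/(-313994) = 249714*(-1/313994) = -124857/156997 ≈ -0.79528)
y = 179/30 (y = 44*(1/30) + 36*(⅛) = 22/15 + 9/2 = 179/30 ≈ 5.9667)
(((y + 107) + 267)² + 135225)/(W - 128732) = (((179/30 + 107) + 267)² + 135225)/(-124857/156997 - 128732) = ((3389/30 + 267)² + 135225)/(-20210662661/156997) = ((11399/30)² + 135225)*(-156997/20210662661) = (129937201/900 + 135225)*(-156997/20210662661) = (251639701/900)*(-156997/20210662661) = -39506678137897/18189596394900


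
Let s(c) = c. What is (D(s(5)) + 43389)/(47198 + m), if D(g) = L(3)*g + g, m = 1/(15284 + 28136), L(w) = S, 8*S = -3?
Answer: 3768172135/4098674322 ≈ 0.91936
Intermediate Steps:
S = -3/8 (S = (⅛)*(-3) = -3/8 ≈ -0.37500)
L(w) = -3/8
m = 1/43420 ≈ 2.3031e-5
D(g) = 5*g/8 (D(g) = -3*g/8 + g = 5*g/8)
(D(s(5)) + 43389)/(47198 + m) = ((5/8)*5 + 43389)/(47198 + 1/43420) = (25/8 + 43389)/(2049337161/43420) = (347137/8)*(43420/2049337161) = 3768172135/4098674322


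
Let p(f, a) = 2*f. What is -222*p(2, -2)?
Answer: -888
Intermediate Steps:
-222*p(2, -2) = -444*2 = -222*4 = -888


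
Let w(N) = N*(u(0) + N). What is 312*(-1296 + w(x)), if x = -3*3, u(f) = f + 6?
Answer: -395928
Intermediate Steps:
u(f) = 6 + f
x = -9
w(N) = N*(6 + N) (w(N) = N*((6 + 0) + N) = N*(6 + N))
312*(-1296 + w(x)) = 312*(-1296 - 9*(6 - 9)) = 312*(-1296 - 9*(-3)) = 312*(-1296 + 27) = 312*(-1269) = -395928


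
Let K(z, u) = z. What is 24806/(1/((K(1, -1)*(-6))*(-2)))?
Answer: 297672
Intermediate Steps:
24806/(1/((K(1, -1)*(-6))*(-2))) = 24806/(1/((1*(-6))*(-2))) = 24806/(1/(-6*(-2))) = 24806/(1/12) = 24806*12 = 297672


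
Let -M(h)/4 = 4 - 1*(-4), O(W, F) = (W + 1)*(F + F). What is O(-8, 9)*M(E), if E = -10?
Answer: 4032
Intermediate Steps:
O(W, F) = 2*F*(1 + W) (O(W, F) = (1 + W)*(2*F) = 2*F*(1 + W))
M(h) = -32 (M(h) = -4*(4 - 1*(-4)) = -4*(4 + 4) = -4*8 = -32)
O(-8, 9)*M(E) = (2*9*(1 - 8))*(-32) = (2*9*(-7))*(-32) = -126*(-32) = 4032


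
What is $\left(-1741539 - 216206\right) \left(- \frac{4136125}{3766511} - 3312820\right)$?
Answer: $\frac{3489757963232512575}{538073} \approx 6.4857 \cdot 10^{12}$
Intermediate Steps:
$\left(-1741539 - 216206\right) \left(- \frac{4136125}{3766511} - 3312820\right) = \left(-1741539 - 216206\right) \left(\left(-4136125\right) \frac{1}{3766511} - 3312820\right) = - 1957745 \left(- \frac{590875}{538073} - 3312820\right) = \left(-1957745\right) \left(- \frac{1782539586735}{538073}\right) = \frac{3489757963232512575}{538073}$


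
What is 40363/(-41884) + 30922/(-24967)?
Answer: -2302880069/1045717828 ≈ -2.2022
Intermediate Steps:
40363/(-41884) + 30922/(-24967) = 40363*(-1/41884) + 30922*(-1/24967) = -40363/41884 - 30922/24967 = -2302880069/1045717828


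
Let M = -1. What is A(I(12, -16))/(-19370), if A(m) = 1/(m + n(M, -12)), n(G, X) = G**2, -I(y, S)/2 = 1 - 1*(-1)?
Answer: 1/58110 ≈ 1.7209e-5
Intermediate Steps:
I(y, S) = -4 (I(y, S) = -2*(1 - 1*(-1)) = -2*(1 + 1) = -2*2 = -4)
A(m) = 1/(1 + m) (A(m) = 1/(m + (-1)**2) = 1/(m + 1) = 1/(1 + m))
A(I(12, -16))/(-19370) = 1/((1 - 4)*(-19370)) = -1/19370/(-3) = -1/3*(-1/19370) = 1/58110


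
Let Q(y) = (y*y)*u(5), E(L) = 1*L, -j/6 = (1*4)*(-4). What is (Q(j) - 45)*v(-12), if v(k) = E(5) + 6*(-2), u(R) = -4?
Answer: 258363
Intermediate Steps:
j = 96 (j = -6*1*4*(-4) = -24*(-4) = -6*(-16) = 96)
E(L) = L
v(k) = -7 (v(k) = 5 + 6*(-2) = 5 - 12 = -7)
Q(y) = -4*y² (Q(y) = (y*y)*(-4) = y²*(-4) = -4*y²)
(Q(j) - 45)*v(-12) = (-4*96² - 45)*(-7) = (-4*9216 - 45)*(-7) = (-36864 - 45)*(-7) = -36909*(-7) = 258363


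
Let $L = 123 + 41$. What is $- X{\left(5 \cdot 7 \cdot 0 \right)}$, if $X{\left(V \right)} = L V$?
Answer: $0$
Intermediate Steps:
$L = 164$
$X{\left(V \right)} = 164 V$
$- X{\left(5 \cdot 7 \cdot 0 \right)} = - 164 \cdot 5 \cdot 7 \cdot 0 = - 164 \cdot 35 \cdot 0 = - 164 \cdot 0 = \left(-1\right) 0 = 0$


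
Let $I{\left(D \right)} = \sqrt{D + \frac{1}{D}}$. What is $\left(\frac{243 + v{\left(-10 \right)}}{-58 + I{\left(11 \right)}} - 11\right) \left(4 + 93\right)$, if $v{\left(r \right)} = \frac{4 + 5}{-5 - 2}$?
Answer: $- \frac{21121265}{14343} - \frac{9118 \sqrt{1342}}{14343} \approx -1495.9$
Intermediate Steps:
$v{\left(r \right)} = - \frac{9}{7}$ ($v{\left(r \right)} = \frac{9}{-7} = 9 \left(- \frac{1}{7}\right) = - \frac{9}{7}$)
$\left(\frac{243 + v{\left(-10 \right)}}{-58 + I{\left(11 \right)}} - 11\right) \left(4 + 93\right) = \left(\frac{243 - \frac{9}{7}}{-58 + \sqrt{11 + \frac{1}{11}}} - 11\right) \left(4 + 93\right) = \left(\frac{1692}{7 \left(-58 + \sqrt{11 + \frac{1}{11}}\right)} - 11\right) 97 = \left(\frac{1692}{7 \left(-58 + \sqrt{\frac{122}{11}}\right)} - 11\right) 97 = \left(\frac{1692}{7 \left(-58 + \frac{\sqrt{1342}}{11}\right)} - 11\right) 97 = \left(-11 + \frac{1692}{7 \left(-58 + \frac{\sqrt{1342}}{11}\right)}\right) 97 = -1067 + \frac{164124}{7 \left(-58 + \frac{\sqrt{1342}}{11}\right)}$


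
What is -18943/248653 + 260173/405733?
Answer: 3000368250/5309827771 ≈ 0.56506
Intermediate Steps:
-18943/248653 + 260173/405733 = -18943*1/248653 + 260173*(1/405733) = -997/13087 + 260173/405733 = 3000368250/5309827771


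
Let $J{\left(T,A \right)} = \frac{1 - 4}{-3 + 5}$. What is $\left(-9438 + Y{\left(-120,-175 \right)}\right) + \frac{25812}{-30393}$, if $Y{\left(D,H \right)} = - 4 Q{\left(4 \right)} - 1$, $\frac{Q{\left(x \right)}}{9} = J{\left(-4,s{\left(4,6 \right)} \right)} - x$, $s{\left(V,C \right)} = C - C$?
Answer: $- \frac{31209725}{3377} \approx -9241.8$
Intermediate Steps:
$s{\left(V,C \right)} = 0$
$J{\left(T,A \right)} = - \frac{3}{2}$
$Q{\left(x \right)} = - \frac{27}{2} - 9 x$ ($Q{\left(x \right)} = 9 \left(- \frac{3}{2} - x\right) = - \frac{27}{2} - 9 x$)
$Y{\left(D,H \right)} = 197$ ($Y{\left(D,H \right)} = - 4 \left(- \frac{27}{2} - 36\right) - 1 = \left(-4\right) \left(- \frac{99}{2}\right) - 1 = 198 - 1 = 197$)
$\left(-9438 + Y{\left(-120,-175 \right)}\right) + \frac{25812}{-30393} = \left(-9438 + 197\right) + \frac{25812}{-30393} = -9241 + 25812 \left(- \frac{1}{30393}\right) = -9241 - \frac{2868}{3377} = - \frac{31209725}{3377}$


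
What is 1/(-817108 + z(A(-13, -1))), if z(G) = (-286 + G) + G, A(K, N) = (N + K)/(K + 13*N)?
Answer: -13/10626108 ≈ -1.2234e-6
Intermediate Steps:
A(K, N) = (K + N)/(K + 13*N)
z(G) = -286 + 2*G
1/(-817108 + z(A(-13, -1))) = 1/(-817108 + (-286 + 2*((-13 - 1)/(-13 + 13*(-1))))) = 1/(-817108 + (-286 + 2*(-14/(-13 - 13)))) = 1/(-817108 + (-286 + 2*(-14/(-26)))) = 1/(-817108 + (-286 + 2*(-1/26*(-14)))) = 1/(-817108 + (-286 + 2*(7/13))) = 1/(-817108 + (-286 + 14/13)) = 1/(-817108 - 3704/13) = 1/(-10626108/13) = -13/10626108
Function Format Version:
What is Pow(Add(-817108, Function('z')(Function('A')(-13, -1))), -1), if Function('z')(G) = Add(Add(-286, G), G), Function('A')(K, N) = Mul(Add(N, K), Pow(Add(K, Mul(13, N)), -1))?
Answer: Rational(-13, 10626108) ≈ -1.2234e-6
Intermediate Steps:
Function('A')(K, N) = Mul(Pow(Add(K, Mul(13, N)), -1), Add(K, N)) (Function('A')(K, N) = Mul(Add(K, N), Pow(Add(K, Mul(13, N)), -1)) = Mul(Pow(Add(K, Mul(13, N)), -1), Add(K, N)))
Function('z')(G) = Add(-286, Mul(2, G))
Pow(Add(-817108, Function('z')(Function('A')(-13, -1))), -1) = Pow(Add(-817108, Add(-286, Mul(2, Mul(Pow(Add(-13, Mul(13, -1)), -1), Add(-13, -1))))), -1) = Pow(Add(-817108, Add(-286, Mul(2, Mul(Pow(Add(-13, -13), -1), -14)))), -1) = Pow(Add(-817108, Add(-286, Mul(2, Mul(Pow(-26, -1), -14)))), -1) = Pow(Add(-817108, Add(-286, Mul(2, Mul(Rational(-1, 26), -14)))), -1) = Pow(Add(-817108, Add(-286, Mul(2, Rational(7, 13)))), -1) = Pow(Add(-817108, Add(-286, Rational(14, 13))), -1) = Pow(Add(-817108, Rational(-3704, 13)), -1) = Pow(Rational(-10626108, 13), -1) = Rational(-13, 10626108)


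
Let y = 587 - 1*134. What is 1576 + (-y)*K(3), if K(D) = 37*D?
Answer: -48707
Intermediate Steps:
y = 453 (y = 587 - 134 = 453)
1576 + (-y)*K(3) = 1576 + (-1*453)*(37*3) = 1576 - 453*111 = 1576 - 50283 = -48707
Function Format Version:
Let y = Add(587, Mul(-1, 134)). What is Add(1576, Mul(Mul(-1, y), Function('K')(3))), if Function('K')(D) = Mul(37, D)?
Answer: -48707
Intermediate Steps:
y = 453 (y = Add(587, -134) = 453)
Add(1576, Mul(Mul(-1, y), Function('K')(3))) = Add(1576, Mul(Mul(-1, 453), Mul(37, 3))) = Add(1576, Mul(-453, 111)) = Add(1576, -50283) = -48707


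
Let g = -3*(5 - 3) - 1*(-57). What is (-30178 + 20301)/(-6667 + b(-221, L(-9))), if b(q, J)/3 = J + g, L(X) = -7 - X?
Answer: 9877/6508 ≈ 1.5177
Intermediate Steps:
g = 51 (g = -3*2 + 57 = -6 + 57 = 51)
b(q, J) = 153 + 3*J (b(q, J) = 3*(J + 51) = 3*(51 + J) = 153 + 3*J)
(-30178 + 20301)/(-6667 + b(-221, L(-9))) = (-30178 + 20301)/(-6667 + (153 + 3*(-7 - 1*(-9)))) = -9877/(-6667 + (153 + 3*(-7 + 9))) = -9877/(-6667 + (153 + 3*2)) = -9877/(-6667 + (153 + 6)) = -9877/(-6667 + 159) = -9877/(-6508) = -9877*(-1/6508) = 9877/6508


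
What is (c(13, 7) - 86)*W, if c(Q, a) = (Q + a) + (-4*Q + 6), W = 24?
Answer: -2688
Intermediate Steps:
c(Q, a) = 6 + a - 3*Q (c(Q, a) = (Q + a) + (6 - 4*Q) = 6 + a - 3*Q)
(c(13, 7) - 86)*W = ((6 + 7 - 3*13) - 86)*24 = ((6 + 7 - 39) - 86)*24 = (-26 - 86)*24 = -112*24 = -2688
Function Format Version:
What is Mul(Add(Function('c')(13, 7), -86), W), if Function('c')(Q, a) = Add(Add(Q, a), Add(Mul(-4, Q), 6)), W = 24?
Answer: -2688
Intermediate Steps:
Function('c')(Q, a) = Add(6, a, Mul(-3, Q)) (Function('c')(Q, a) = Add(Add(Q, a), Add(6, Mul(-4, Q))) = Add(6, a, Mul(-3, Q)))
Mul(Add(Function('c')(13, 7), -86), W) = Mul(Add(Add(6, 7, Mul(-3, 13)), -86), 24) = Mul(Add(Add(6, 7, -39), -86), 24) = Mul(Add(-26, -86), 24) = Mul(-112, 24) = -2688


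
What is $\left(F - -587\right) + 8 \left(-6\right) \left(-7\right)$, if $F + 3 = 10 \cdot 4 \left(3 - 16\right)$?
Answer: $400$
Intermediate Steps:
$F = -523$ ($F = -3 + 10 \cdot 4 \left(3 - 16\right) = -3 + 40 \left(3 - 16\right) = -3 + 40 \left(-13\right) = -3 - 520 = -523$)
$\left(F - -587\right) + 8 \left(-6\right) \left(-7\right) = \left(-523 - -587\right) + 8 \left(-6\right) \left(-7\right) = \left(-523 + 587\right) - -336 = 64 + 336 = 400$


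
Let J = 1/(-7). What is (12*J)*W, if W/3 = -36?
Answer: 1296/7 ≈ 185.14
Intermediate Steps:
W = -108 (W = 3*(-36) = -108)
J = -1/7 ≈ -0.14286
(12*J)*W = (12*(-1/7))*(-108) = -12/7*(-108) = 1296/7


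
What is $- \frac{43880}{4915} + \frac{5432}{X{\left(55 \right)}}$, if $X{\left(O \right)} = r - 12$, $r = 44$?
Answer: $\frac{632353}{3932} \approx 160.82$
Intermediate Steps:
$X{\left(O \right)} = 32$ ($X{\left(O \right)} = 44 - 12 = 32$)
$- \frac{43880}{4915} + \frac{5432}{X{\left(55 \right)}} = - \frac{43880}{4915} + \frac{5432}{32} = \left(-43880\right) \frac{1}{4915} + 5432 \cdot \frac{1}{32} = - \frac{8776}{983} + \frac{679}{4} = \frac{632353}{3932}$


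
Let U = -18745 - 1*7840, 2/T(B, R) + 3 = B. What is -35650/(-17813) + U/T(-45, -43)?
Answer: 11365442170/17813 ≈ 6.3804e+5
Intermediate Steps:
T(B, R) = 2/(-3 + B)
U = -26585 (U = -18745 - 7840 = -26585)
-35650/(-17813) + U/T(-45, -43) = -35650/(-17813) - 26585/(2/(-3 - 45)) = -35650*(-1/17813) - 26585/(2/(-48)) = 35650/17813 - 26585/(2*(-1/48)) = 35650/17813 - 26585/(-1/24) = 35650/17813 - 26585*(-24) = 35650/17813 + 638040 = 11365442170/17813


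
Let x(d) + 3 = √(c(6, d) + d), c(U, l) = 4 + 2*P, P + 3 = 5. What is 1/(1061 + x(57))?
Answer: 1058/1119299 - √65/1119299 ≈ 0.00093803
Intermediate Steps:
P = 2 (P = -3 + 5 = 2)
c(U, l) = 8 (c(U, l) = 4 + 2*2 = 4 + 4 = 8)
x(d) = -3 + √(8 + d)
1/(1061 + x(57)) = 1/(1061 + (-3 + √(8 + 57))) = 1/(1061 + (-3 + √65)) = 1/(1058 + √65)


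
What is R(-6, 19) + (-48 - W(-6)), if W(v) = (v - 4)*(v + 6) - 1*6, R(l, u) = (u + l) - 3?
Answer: -32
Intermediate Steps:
R(l, u) = -3 + l + u (R(l, u) = (l + u) - 3 = -3 + l + u)
W(v) = -6 + (-4 + v)*(6 + v) (W(v) = (-4 + v)*(6 + v) - 6 = -6 + (-4 + v)*(6 + v))
R(-6, 19) + (-48 - W(-6)) = (-3 - 6 + 19) + (-48 - (-30 + (-6)**2 + 2*(-6))) = 10 + (-48 - (-30 + 36 - 12)) = 10 + (-48 - 1*(-6)) = 10 + (-48 + 6) = 10 - 42 = -32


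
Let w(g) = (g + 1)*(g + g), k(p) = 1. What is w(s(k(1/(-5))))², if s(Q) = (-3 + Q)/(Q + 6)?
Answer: 400/2401 ≈ 0.16660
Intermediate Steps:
s(Q) = (-3 + Q)/(6 + Q)
w(g) = 2*g*(1 + g) (w(g) = (1 + g)*(2*g) = 2*g*(1 + g))
w(s(k(1/(-5))))² = (2*((-3 + 1)/(6 + 1))*(1 + (-3 + 1)/(6 + 1)))² = (2*(-2/7)*(1 - 2/7))² = (2*(-2/7)*(5/7))² = (-20/49)² = 400/2401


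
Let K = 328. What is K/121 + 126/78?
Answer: 6805/1573 ≈ 4.3261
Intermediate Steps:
K/121 + 126/78 = 328/121 + 126/78 = 328*(1/121) + 126*(1/78) = 328/121 + 21/13 = 6805/1573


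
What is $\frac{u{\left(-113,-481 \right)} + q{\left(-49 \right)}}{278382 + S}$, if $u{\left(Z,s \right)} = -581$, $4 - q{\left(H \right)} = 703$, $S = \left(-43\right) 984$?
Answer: $- \frac{128}{23607} \approx -0.0054221$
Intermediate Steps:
$S = -42312$
$q{\left(H \right)} = -699$ ($q{\left(H \right)} = 4 - 703 = -699$)
$\frac{u{\left(-113,-481 \right)} + q{\left(-49 \right)}}{278382 + S} = \frac{-581 - 699}{278382 - 42312} = - \frac{1280}{236070} = \left(-1280\right) \frac{1}{236070} = - \frac{128}{23607}$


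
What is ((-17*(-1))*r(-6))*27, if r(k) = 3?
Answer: 1377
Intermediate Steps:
((-17*(-1))*r(-6))*27 = (-17*(-1)*3)*27 = (17*3)*27 = 51*27 = 1377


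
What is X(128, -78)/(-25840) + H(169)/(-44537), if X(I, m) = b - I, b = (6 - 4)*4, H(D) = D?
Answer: 24437/28770902 ≈ 0.00084937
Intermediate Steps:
b = 8 (b = 2*4 = 8)
X(I, m) = 8 - I
X(128, -78)/(-25840) + H(169)/(-44537) = (8 - 1*128)/(-25840) + 169/(-44537) = (8 - 128)*(-1/25840) + 169*(-1/44537) = -120*(-1/25840) - 169/44537 = 3/646 - 169/44537 = 24437/28770902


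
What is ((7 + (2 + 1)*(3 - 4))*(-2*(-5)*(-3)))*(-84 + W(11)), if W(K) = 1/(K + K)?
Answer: 110820/11 ≈ 10075.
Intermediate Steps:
W(K) = 1/(2*K)
((7 + (2 + 1)*(3 - 4))*(-2*(-5)*(-3)))*(-84 + W(11)) = ((7 + (2 + 1)*(3 - 4))*(-2*(-5)*(-3)))*(-84 + (½)/11) = ((7 + 3*(-1))*(10*(-3)))*(-84 + (½)*(1/11)) = ((7 - 3)*(-30))*(-84 + 1/22) = (4*(-30))*(-1847/22) = -120*(-1847/22) = 110820/11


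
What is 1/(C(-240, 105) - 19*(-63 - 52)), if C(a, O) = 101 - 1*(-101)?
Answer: 1/2387 ≈ 0.00041894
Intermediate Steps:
C(a, O) = 202 (C(a, O) = 101 + 101 = 202)
1/(C(-240, 105) - 19*(-63 - 52)) = 1/(202 - 19*(-63 - 52)) = 1/(202 - 19*(-115)) = 1/(202 + 2185) = 1/2387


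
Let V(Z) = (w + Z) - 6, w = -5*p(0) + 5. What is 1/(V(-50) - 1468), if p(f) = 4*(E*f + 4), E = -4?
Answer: -1/1599 ≈ -0.00062539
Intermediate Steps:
p(f) = 16 - 16*f (p(f) = 4*(-4*f + 4) = 4*(4 - 4*f) = 16 - 16*f)
w = -75 (w = -5*(16 - 16*0) + 5 = -5*(16 + 0) + 5 = -5*16 + 5 = -80 + 5 = -75)
V(Z) = -81 + Z (V(Z) = (-75 + Z) - 6 = -81 + Z)
1/(V(-50) - 1468) = 1/((-81 - 50) - 1468) = 1/(-131 - 1468) = 1/(-1599) = -1/1599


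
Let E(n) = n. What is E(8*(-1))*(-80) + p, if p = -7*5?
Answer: 605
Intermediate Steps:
p = -35
E(8*(-1))*(-80) + p = (8*(-1))*(-80) - 35 = -8*(-80) - 35 = 640 - 35 = 605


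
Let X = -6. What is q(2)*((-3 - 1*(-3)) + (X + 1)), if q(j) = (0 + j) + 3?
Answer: -25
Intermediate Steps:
q(j) = 3 + j (q(j) = j + 3 = 3 + j)
q(2)*((-3 - 1*(-3)) + (X + 1)) = (3 + 2)*((-3 - 1*(-3)) + (-6 + 1)) = 5*((-3 + 3) - 5) = 5*(0 - 5) = 5*(-5) = -25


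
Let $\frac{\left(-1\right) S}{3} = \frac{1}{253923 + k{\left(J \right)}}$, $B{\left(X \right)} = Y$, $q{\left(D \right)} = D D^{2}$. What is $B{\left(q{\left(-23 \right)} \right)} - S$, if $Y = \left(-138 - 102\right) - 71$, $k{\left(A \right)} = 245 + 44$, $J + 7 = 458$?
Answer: $- \frac{79059929}{254212} \approx -311.0$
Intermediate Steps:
$J = 451$ ($J = -7 + 458 = 451$)
$k{\left(A \right)} = 289$
$q{\left(D \right)} = D^{3}$
$Y = -311$ ($Y = -240 - 71 = -311$)
$B{\left(X \right)} = -311$
$S = - \frac{3}{254212}$ ($S = - \frac{3}{253923 + 289} = - \frac{3}{254212} \approx -1.1801 \cdot 10^{-5}$)
$B{\left(q{\left(-23 \right)} \right)} - S = -311 - - \frac{3}{254212} = -311 + \frac{3}{254212} = - \frac{79059929}{254212}$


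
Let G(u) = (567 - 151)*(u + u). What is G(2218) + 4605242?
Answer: 6450618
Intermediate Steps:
G(u) = 832*u (G(u) = 416*(2*u) = 832*u)
G(2218) + 4605242 = 832*2218 + 4605242 = 1845376 + 4605242 = 6450618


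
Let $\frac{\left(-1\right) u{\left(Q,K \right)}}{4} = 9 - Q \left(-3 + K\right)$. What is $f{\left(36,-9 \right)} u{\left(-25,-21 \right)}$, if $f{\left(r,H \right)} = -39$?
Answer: $-92196$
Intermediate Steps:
$u{\left(Q,K \right)} = -36 + 4 Q \left(-3 + K\right)$ ($u{\left(Q,K \right)} = - 4 \left(9 - Q \left(-3 + K\right)\right) = -36 + 4 Q \left(-3 + K\right)$)
$f{\left(36,-9 \right)} u{\left(-25,-21 \right)} = - 39 \left(-36 - -300 + 4 \left(-21\right) \left(-25\right)\right) = - 39 \left(-36 + 300 + 2100\right) = \left(-39\right) 2364 = -92196$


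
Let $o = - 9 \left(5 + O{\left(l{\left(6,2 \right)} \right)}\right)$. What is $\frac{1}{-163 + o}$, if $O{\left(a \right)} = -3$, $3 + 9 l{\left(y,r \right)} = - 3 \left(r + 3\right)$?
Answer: $- \frac{1}{181} \approx -0.0055249$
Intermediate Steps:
$l{\left(y,r \right)} = - \frac{4}{3} - \frac{r}{3}$ ($l{\left(y,r \right)} = - \frac{1}{3} + \frac{\left(-3\right) \left(r + 3\right)}{9} = - \frac{1}{3} + \frac{\left(-3\right) \left(3 + r\right)}{9} = - \frac{1}{3} + \frac{-9 - 3 r}{9} = - \frac{1}{3} - \left(1 + \frac{r}{3}\right) = - \frac{4}{3} - \frac{r}{3}$)
$o = -18$ ($o = - 9 \left(5 - 3\right) = \left(-9\right) 2 = -18$)
$\frac{1}{-163 + o} = \frac{1}{-163 - 18} = \frac{1}{-181} = - \frac{1}{181}$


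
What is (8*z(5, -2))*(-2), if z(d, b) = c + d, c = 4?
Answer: -144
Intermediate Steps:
z(d, b) = 4 + d
(8*z(5, -2))*(-2) = (8*(4 + 5))*(-2) = (8*9)*(-2) = 72*(-2) = -144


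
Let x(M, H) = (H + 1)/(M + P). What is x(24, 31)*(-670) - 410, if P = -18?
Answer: -11950/3 ≈ -3983.3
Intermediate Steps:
x(M, H) = (1 + H)/(-18 + M) (x(M, H) = (H + 1)/(M - 18) = (1 + H)/(-18 + M))
x(24, 31)*(-670) - 410 = ((1 + 31)/(-18 + 24))*(-670) - 410 = (32/6)*(-670) - 410 = ((⅙)*32)*(-670) - 410 = (16/3)*(-670) - 410 = -10720/3 - 410 = -11950/3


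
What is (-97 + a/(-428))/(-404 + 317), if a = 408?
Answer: 10481/9309 ≈ 1.1259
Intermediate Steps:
(-97 + a/(-428))/(-404 + 317) = (-97 + 408/(-428))/(-404 + 317) = (-97 + 408*(-1/428))/(-87) = (-97 - 102/107)*(-1/87) = -10481/107*(-1/87) = 10481/9309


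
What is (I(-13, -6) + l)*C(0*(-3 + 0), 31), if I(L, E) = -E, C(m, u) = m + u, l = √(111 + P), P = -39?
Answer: 186 + 186*√2 ≈ 449.04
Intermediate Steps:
l = 6*√2 (l = √(111 - 39) = √72 = 6*√2 ≈ 8.4853)
(I(-13, -6) + l)*C(0*(-3 + 0), 31) = (-1*(-6) + 6*√2)*(0*(-3 + 0) + 31) = (6 + 6*√2)*(0*(-3) + 31) = (6 + 6*√2)*(0 + 31) = (6 + 6*√2)*31 = 186 + 186*√2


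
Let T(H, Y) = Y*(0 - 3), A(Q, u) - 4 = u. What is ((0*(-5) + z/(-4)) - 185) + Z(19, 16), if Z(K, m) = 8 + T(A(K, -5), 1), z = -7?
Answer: -713/4 ≈ -178.25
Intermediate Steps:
A(Q, u) = 4 + u
T(H, Y) = -3*Y (T(H, Y) = Y*(-3) = -3*Y)
Z(K, m) = 5 (Z(K, m) = 8 - 3*1 = 8 - 3 = 5)
((0*(-5) + z/(-4)) - 185) + Z(19, 16) = ((0*(-5) - 7/(-4)) - 185) + 5 = ((0 - 7*(-1/4)) - 185) + 5 = ((0 + 7/4) - 185) + 5 = (7/4 - 185) + 5 = -733/4 + 5 = -713/4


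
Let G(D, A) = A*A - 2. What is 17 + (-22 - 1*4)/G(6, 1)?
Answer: 43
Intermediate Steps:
G(D, A) = -2 + A² (G(D, A) = A² - 2 = -2 + A²)
17 + (-22 - 1*4)/G(6, 1) = 17 + (-22 - 1*4)/(-2 + 1²) = 17 + (-22 - 4)/(-2 + 1) = 17 - 26/(-1) = 17 - 26*(-1) = 17 + 26 = 43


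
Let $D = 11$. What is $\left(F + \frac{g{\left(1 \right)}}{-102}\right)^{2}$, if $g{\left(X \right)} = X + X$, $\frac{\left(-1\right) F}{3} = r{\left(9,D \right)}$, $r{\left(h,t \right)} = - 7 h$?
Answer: $\frac{92891044}{2601} \approx 35714.0$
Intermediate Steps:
$F = 189$ ($F = - 3 \left(\left(-7\right) 9\right) = \left(-3\right) \left(-63\right) = 189$)
$g{\left(X \right)} = 2 X$
$\left(F + \frac{g{\left(1 \right)}}{-102}\right)^{2} = \left(189 + \frac{2 \cdot 1}{-102}\right)^{2} = \left(189 + 2 \left(- \frac{1}{102}\right)\right)^{2} = \left(189 - \frac{1}{51}\right)^{2} = \left(\frac{9638}{51}\right)^{2} = \frac{92891044}{2601}$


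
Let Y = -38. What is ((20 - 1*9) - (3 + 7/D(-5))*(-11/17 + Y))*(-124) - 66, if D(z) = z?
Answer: -773294/85 ≈ -9097.6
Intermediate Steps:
((20 - 1*9) - (3 + 7/D(-5))*(-11/17 + Y))*(-124) - 66 = ((20 - 1*9) - (3 + 7/(-5))*(-11/17 - 38))*(-124) - 66 = ((20 - 9) - (3 + 7*(-⅕))*(-11*1/17 - 38))*(-124) - 66 = (11 - (3 - 7/5)*(-11/17 - 38))*(-124) - 66 = (11 - 8*(-657)/(5*17))*(-124) - 66 = (11 - 1*(-5256/85))*(-124) - 66 = (11 + 5256/85)*(-124) - 66 = (6191/85)*(-124) - 66 = -767684/85 - 66 = -773294/85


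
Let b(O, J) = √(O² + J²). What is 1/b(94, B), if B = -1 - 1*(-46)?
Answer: √10861/10861 ≈ 0.0095954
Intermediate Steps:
B = 45 (B = -1 + 46 = 45)
b(O, J) = √(J² + O²)
1/b(94, B) = 1/(√(45² + 94²)) = 1/(√(2025 + 8836)) = 1/(√10861) = √10861/10861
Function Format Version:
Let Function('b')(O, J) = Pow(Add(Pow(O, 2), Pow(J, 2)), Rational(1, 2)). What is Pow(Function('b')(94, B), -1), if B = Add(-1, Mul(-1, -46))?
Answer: Mul(Rational(1, 10861), Pow(10861, Rational(1, 2))) ≈ 0.0095954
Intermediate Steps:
B = 45 (B = Add(-1, 46) = 45)
Function('b')(O, J) = Pow(Add(Pow(J, 2), Pow(O, 2)), Rational(1, 2))
Pow(Function('b')(94, B), -1) = Pow(Pow(Add(Pow(45, 2), Pow(94, 2)), Rational(1, 2)), -1) = Pow(Pow(Add(2025, 8836), Rational(1, 2)), -1) = Pow(Pow(10861, Rational(1, 2)), -1) = Mul(Rational(1, 10861), Pow(10861, Rational(1, 2)))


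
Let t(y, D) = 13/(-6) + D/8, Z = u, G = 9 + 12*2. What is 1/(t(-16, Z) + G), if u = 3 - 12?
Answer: 24/713 ≈ 0.033661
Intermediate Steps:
G = 33 (G = 9 + 24 = 33)
u = -9
Z = -9
t(y, D) = -13/6 + D/8 (t(y, D) = 13*(-⅙) + D*(⅛) = -13/6 + D/8)
1/(t(-16, Z) + G) = 1/((-13/6 + (⅛)*(-9)) + 33) = 1/((-13/6 - 9/8) + 33) = 1/(-79/24 + 33) = 1/(713/24) = 24/713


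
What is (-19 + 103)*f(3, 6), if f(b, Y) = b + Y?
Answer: 756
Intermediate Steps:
f(b, Y) = Y + b
(-19 + 103)*f(3, 6) = (-19 + 103)*(6 + 3) = 84*9 = 756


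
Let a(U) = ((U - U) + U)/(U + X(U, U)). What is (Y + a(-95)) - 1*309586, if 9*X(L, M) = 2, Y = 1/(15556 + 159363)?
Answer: -46191910367904/149205907 ≈ -3.0959e+5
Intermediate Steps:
Y = 1/174919 ≈ 5.7169e-6
X(L, M) = 2/9 (X(L, M) = (⅑)*2 = 2/9)
a(U) = U/(2/9 + U) (a(U) = ((U - U) + U)/(U + 2/9) = (0 + U)/(2/9 + U) = U/(2/9 + U))
(Y + a(-95)) - 1*309586 = (1/174919 + 9*(-95)/(2 + 9*(-95))) - 1*309586 = (1/174919 + 9*(-95)/(2 - 855)) - 309586 = (1/174919 + 9*(-95)/(-853)) - 309586 = (1/174919 + 9*(-95)*(-1/853)) - 309586 = (1/174919 + 855/853) - 309586 = 149556598/149205907 - 309586 = -46191910367904/149205907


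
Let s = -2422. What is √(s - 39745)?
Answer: I*√42167 ≈ 205.35*I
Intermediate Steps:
√(s - 39745) = √(-2422 - 39745) = √(-42167) = I*√42167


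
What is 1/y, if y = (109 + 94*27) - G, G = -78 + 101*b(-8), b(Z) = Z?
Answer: 1/3533 ≈ 0.00028305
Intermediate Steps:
G = -886 (G = -78 + 101*(-8) = -78 - 808 = -886)
y = 3533 (y = (109 + 94*27) - 1*(-886) = (109 + 2538) + 886 = 2647 + 886 = 3533)
1/y = 1/3533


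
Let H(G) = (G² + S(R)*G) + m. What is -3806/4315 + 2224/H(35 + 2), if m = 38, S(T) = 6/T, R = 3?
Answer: 3959874/6390515 ≈ 0.61965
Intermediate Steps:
H(G) = 38 + G² + 2*G (H(G) = (G² + (6/3)*G) + 38 = (G² + (6*(⅓))*G) + 38 = (G² + 2*G) + 38 = 38 + G² + 2*G)
-3806/4315 + 2224/H(35 + 2) = -3806/4315 + 2224/(38 + (35 + 2)² + 2*(35 + 2)) = -3806*1/4315 + 2224/(38 + 37² + 2*37) = -3806/4315 + 2224/(38 + 1369 + 74) = -3806/4315 + 2224/1481 = 3959874/6390515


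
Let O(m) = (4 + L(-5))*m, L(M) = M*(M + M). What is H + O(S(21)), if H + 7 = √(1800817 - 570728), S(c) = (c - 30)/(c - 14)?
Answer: -535/7 + √1230089 ≈ 1032.7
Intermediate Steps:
L(M) = 2*M² (L(M) = M*(2*M) = 2*M²)
S(c) = (-30 + c)/(-14 + c)
H = -7 + √1230089 (H = -7 + √(1800817 - 570728) = -7 + √1230089 ≈ 1102.1)
O(m) = 54*m (O(m) = (4 + 2*(-5)²)*m = (4 + 2*25)*m = (4 + 50)*m = 54*m)
H + O(S(21)) = (-7 + √1230089) + 54*((-30 + 21)/(-14 + 21)) = (-7 + √1230089) + 54*(-9/7) = (-7 + √1230089) - 486/7 = -535/7 + √1230089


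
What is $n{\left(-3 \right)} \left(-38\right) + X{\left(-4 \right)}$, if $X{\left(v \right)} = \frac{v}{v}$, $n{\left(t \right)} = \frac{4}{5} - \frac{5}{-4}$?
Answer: $- \frac{769}{10} \approx -76.9$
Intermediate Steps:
$n{\left(t \right)} = \frac{41}{20}$ ($n{\left(t \right)} = 4 \cdot \frac{1}{5} - - \frac{5}{4} = \frac{4}{5} + \frac{5}{4} = \frac{41}{20}$)
$X{\left(v \right)} = 1$
$n{\left(-3 \right)} \left(-38\right) + X{\left(-4 \right)} = \frac{41}{20} \left(-38\right) + 1 = - \frac{779}{10} + 1 = - \frac{769}{10}$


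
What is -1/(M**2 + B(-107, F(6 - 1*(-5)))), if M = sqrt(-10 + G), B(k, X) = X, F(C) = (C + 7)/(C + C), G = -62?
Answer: 11/783 ≈ 0.014049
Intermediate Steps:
F(C) = (7 + C)/(2*C) (F(C) = (7 + C)/((2*C)) = (7 + C)*(1/(2*C)) = (7 + C)/(2*C))
M = 6*I*sqrt(2) (M = sqrt(-10 - 62) = sqrt(-72) = 6*I*sqrt(2) ≈ 8.4853*I)
-1/(M**2 + B(-107, F(6 - 1*(-5)))) = -1/((6*I*sqrt(2))**2 + (7 + (6 - 1*(-5)))/(2*(6 - 1*(-5)))) = -1/(-72 + (7 + (6 + 5))/(2*(6 + 5))) = -1/(-72 + (1/2)*(7 + 11)/11) = -1/(-72 + (1/2)*(1/11)*18) = -1/(-72 + 9/11) = -1/(-783/11) = -1*(-11/783) = 11/783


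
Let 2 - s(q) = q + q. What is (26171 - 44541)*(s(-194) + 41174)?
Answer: -763530680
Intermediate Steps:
s(q) = 2 - 2*q (s(q) = 2 - (q + q) = 2 - 2*q)
(26171 - 44541)*(s(-194) + 41174) = (26171 - 44541)*((2 - 2*(-194)) + 41174) = -18370*((2 + 388) + 41174) = -18370*(390 + 41174) = -18370*41564 = -763530680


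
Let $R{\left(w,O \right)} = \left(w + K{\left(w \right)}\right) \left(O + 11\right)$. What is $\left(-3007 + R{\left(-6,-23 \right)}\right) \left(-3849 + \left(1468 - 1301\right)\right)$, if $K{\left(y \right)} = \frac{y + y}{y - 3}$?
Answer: $10865582$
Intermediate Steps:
$K{\left(y \right)} = \frac{2 y}{-3 + y}$
$R{\left(w,O \right)} = \left(11 + O\right) \left(w + \frac{2 w}{-3 + w}\right)$ ($R{\left(w,O \right)} = \left(w + \frac{2 w}{-3 + w}\right) \left(O + 11\right) = \left(w + \frac{2 w}{-3 + w}\right) \left(11 + O\right) = \left(11 + O\right) \left(w + \frac{2 w}{-3 + w}\right)$)
$\left(-3007 + R{\left(-6,-23 \right)}\right) \left(-3849 + \left(1468 - 1301\right)\right) = \left(-3007 - \frac{6 \left(-11 - -23 + 11 \left(-6\right) - -138\right)}{-3 - 6}\right) \left(-3849 + \left(1468 - 1301\right)\right) = \left(-3007 - \frac{6 \left(-11 + 23 - 66 + 138\right)}{-9}\right) \left(-3849 + 167\right) = \left(-3007 - \left(- \frac{2}{3}\right) 84\right) \left(-3682\right) = \left(-3007 + 56\right) \left(-3682\right) = \left(-2951\right) \left(-3682\right) = 10865582$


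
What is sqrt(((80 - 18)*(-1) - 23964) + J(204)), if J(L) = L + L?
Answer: 7*I*sqrt(482) ≈ 153.68*I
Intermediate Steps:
J(L) = 2*L
sqrt(((80 - 18)*(-1) - 23964) + J(204)) = sqrt(((80 - 18)*(-1) - 23964) + 2*204) = sqrt((62*(-1) - 23964) + 408) = sqrt((-62 - 23964) + 408) = sqrt(-24026 + 408) = sqrt(-23618) = 7*I*sqrt(482)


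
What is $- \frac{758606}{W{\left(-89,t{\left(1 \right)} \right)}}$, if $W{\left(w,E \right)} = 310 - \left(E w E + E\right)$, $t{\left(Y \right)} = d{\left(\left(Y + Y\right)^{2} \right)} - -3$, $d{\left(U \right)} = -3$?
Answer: $- \frac{379303}{155} \approx -2447.1$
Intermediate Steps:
$t{\left(Y \right)} = 0$ ($t{\left(Y \right)} = -3 - -3 = -3 + 3 = 0$)
$W{\left(w,E \right)} = 310 - E - w E^{2}$ ($W{\left(w,E \right)} = 310 - \left(w E^{2} + E\right) = 310 - \left(E + w E^{2}\right) = 310 - E - w E^{2}$)
$- \frac{758606}{W{\left(-89,t{\left(1 \right)} \right)}} = - \frac{758606}{310 - 0 - - 89 \cdot 0^{2}} = - \frac{758606}{310 + 0 - \left(-89\right) 0} = - \frac{758606}{310 + 0 + 0} = - \frac{758606}{310} = \left(-758606\right) \frac{1}{310} = - \frac{379303}{155}$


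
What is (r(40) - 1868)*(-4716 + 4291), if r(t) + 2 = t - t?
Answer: 794750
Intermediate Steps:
r(t) = -2 (r(t) = -2 + (t - t) = -2 + 0 = -2)
(r(40) - 1868)*(-4716 + 4291) = (-2 - 1868)*(-4716 + 4291) = -1870*(-425) = 794750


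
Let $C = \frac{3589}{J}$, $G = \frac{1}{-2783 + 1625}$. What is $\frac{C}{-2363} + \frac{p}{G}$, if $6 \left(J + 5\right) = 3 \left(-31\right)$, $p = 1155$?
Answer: $- \frac{129580036492}{96883} \approx -1.3375 \cdot 10^{6}$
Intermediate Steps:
$J = - \frac{41}{2}$ ($J = -5 + \frac{3 \left(-31\right)}{6} = -5 + \frac{1}{6} \left(-93\right) = -5 - \frac{31}{2} = - \frac{41}{2} \approx -20.5$)
$G = - \frac{1}{1158}$ ($G = \frac{1}{-1158} = - \frac{1}{1158} \approx -0.00086356$)
$C = - \frac{7178}{41}$ ($C = \frac{3589}{- \frac{41}{2}} = 3589 \left(- \frac{2}{41}\right) = - \frac{7178}{41} \approx -175.07$)
$\frac{C}{-2363} + \frac{p}{G} = - \frac{7178}{41 \left(-2363\right)} + \frac{1155}{- \frac{1}{1158}} = \left(- \frac{7178}{41}\right) \left(- \frac{1}{2363}\right) + 1155 \left(-1158\right) = \frac{7178}{96883} - 1337490 = - \frac{129580036492}{96883}$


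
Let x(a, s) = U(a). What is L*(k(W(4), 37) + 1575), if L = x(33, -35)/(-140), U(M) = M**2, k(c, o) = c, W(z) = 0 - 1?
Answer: -857043/70 ≈ -12243.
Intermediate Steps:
W(z) = -1
x(a, s) = a**2
L = -1089/140 (L = 33**2/(-140) = 1089*(-1/140) = -1089/140 ≈ -7.7786)
L*(k(W(4), 37) + 1575) = -1089*(-1 + 1575)/140 = -1089/140*1574 = -857043/70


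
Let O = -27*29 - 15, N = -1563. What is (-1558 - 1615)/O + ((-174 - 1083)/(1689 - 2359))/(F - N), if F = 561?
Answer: 13205953/3320520 ≈ 3.9771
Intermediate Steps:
O = -798 (O = -783 - 15 = -798)
(-1558 - 1615)/O + ((-174 - 1083)/(1689 - 2359))/(F - N) = (-1558 - 1615)/(-798) + ((-174 - 1083)/(1689 - 2359))/(561 - 1*(-1563)) = -3173*(-1/798) + (-1257/(-670))/(561 + 1563) = 167/42 - 1257*(-1/670)/2124 = 167/42 + (1257/670)*(1/2124) = 167/42 + 419/474360 = 13205953/3320520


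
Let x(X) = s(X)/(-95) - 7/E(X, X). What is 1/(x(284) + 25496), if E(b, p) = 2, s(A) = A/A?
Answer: 190/4843573 ≈ 3.9227e-5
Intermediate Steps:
s(A) = 1
x(X) = -667/190 (x(X) = 1/(-95) - 7/2 = 1*(-1/95) - 7*½ = -1/95 - 7/2 = -667/190)
1/(x(284) + 25496) = 1/(-667/190 + 25496) = 1/(4843573/190) = 190/4843573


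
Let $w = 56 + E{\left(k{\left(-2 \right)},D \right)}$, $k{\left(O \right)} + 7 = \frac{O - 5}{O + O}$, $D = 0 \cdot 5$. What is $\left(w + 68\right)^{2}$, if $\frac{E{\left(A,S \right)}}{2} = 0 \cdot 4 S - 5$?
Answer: $12996$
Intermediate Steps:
$D = 0$
$k{\left(O \right)} = -7 + \frac{-5 + O}{2 O}$ ($k{\left(O \right)} = -7 + \frac{O - 5}{O + O} = -7 + \frac{-5 + O}{2 O}$)
$E{\left(A,S \right)} = -10$ ($E{\left(A,S \right)} = 2 \left(0 \cdot 4 S - 5\right) = 2 \left(0 S - 5\right) = 2 \left(0 - 5\right) = 2 \left(-5\right) = -10$)
$w = 46$ ($w = 56 - 10 = 46$)
$\left(w + 68\right)^{2} = \left(46 + 68\right)^{2} = 114^{2} = 12996$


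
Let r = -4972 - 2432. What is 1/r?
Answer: -1/7404 ≈ -0.00013506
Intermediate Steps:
r = -7404
1/r = 1/(-7404) = -1/7404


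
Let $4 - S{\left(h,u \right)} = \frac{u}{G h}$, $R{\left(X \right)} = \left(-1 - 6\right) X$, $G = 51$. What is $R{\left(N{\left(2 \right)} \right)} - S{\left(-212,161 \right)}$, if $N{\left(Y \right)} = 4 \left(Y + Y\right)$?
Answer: $- \frac{1254353}{10812} \approx -116.01$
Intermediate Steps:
$N{\left(Y \right)} = 8 Y$ ($N{\left(Y \right)} = 4 \cdot 2 Y = 8 Y$)
$R{\left(X \right)} = - 7 X$
$S{\left(h,u \right)} = 4 - \frac{u}{51 h}$
$R{\left(N{\left(2 \right)} \right)} - S{\left(-212,161 \right)} = - 7 \cdot 8 \cdot 2 - \left(4 - \frac{161}{51 \left(-212\right)}\right) = \left(-7\right) 16 - \left(4 - \frac{161}{51} \left(- \frac{1}{212}\right)\right) = -112 - \left(4 + \frac{161}{10812}\right) = -112 - \frac{43409}{10812} = - \frac{1254353}{10812}$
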